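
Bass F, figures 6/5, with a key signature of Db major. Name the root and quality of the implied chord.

The figures 6/5 indicate a seventh chord in first inversion.
In first inversion the root lies a sixth above the bass: a sixth above F in Db major is Db.
The chord tones are F, Ab, C, Db, giving Db major seventh.

Db major seventh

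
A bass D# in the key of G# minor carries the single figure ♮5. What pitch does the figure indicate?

A

Counting 4 letter steps above D# lands on A; in G# minor, that letter is A#.
The ♮5 figure makes it natural, giving A.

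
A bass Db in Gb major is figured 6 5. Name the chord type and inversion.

seventh chord, first inversion

6 5 is shorthand for 6/5/3.
Intervals of 6/5/3 above the bass form a seventh chord; the bass is the third, so this is first inversion.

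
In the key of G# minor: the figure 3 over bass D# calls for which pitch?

Counting 2 letter steps above D# lands on F; in G# minor, that letter is F#.

F#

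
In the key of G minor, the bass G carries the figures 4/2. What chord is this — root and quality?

A half-diminished seventh

The figures 4/2 indicate a seventh chord in third inversion.
In third inversion the root lies a second above the bass: a second above G in G minor is A.
The chord tones are G, A, C, Eb, giving A half-diminished seventh.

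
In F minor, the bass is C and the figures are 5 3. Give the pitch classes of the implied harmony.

A third above C in this key is Eb.
A fifth above C in this key is G.
Together with the bass C, this spells C minor in root position.

C, Eb, G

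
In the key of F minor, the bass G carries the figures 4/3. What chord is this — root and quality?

C minor seventh

The figures 4/3 indicate a seventh chord in second inversion.
In second inversion the root lies a fourth above the bass: a fourth above G in F minor is C.
The chord tones are G, Bb, C, Eb, giving C minor seventh.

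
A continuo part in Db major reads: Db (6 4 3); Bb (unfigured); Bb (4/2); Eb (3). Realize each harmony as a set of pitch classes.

Db (6/4/3): Db, F, Gb, Bb.
Bb (5/3): Bb, Db, F.
Bb (6/4/2): Bb, C, Eb, Gb.
Eb (5/3): Eb, Gb, Bb.

Db, F, Gb, Bb | Bb, Db, F | Bb, C, Eb, Gb | Eb, Gb, Bb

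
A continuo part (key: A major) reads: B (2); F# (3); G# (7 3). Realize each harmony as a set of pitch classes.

B, C#, E, G# | F#, A, C# | G#, B, D, F#

B (6/4/2): B, C#, E, G#.
F# (5/3): F#, A, C#.
G# (7/5/3): G#, B, D, F#.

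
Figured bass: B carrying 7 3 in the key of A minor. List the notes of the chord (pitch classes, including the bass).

The written figures 7 3 are shorthand for 7/5/3: the 5 is implied.
A third above B in this key is D.
A fifth above B in this key is F.
A seventh above B in this key is A.
Together with the bass B, this spells B half-diminished seventh in root position.

B, D, F, A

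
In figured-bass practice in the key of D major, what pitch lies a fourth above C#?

Counting 3 letter steps above C# lands on F; in D major, that letter is F#.

F#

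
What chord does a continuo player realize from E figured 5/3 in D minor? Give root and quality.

E diminished

The figures 5/3 indicate a triad in root position.
In root position the bass is the root, so the root is E.
The chord tones are E, G, Bb, giving E diminished.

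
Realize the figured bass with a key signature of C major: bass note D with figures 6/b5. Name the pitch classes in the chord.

The written figures 6/b5 are shorthand for 6/5/3: the 3 is implied.
A third above D in this key is F.
A fifth above D in this key is A, lowered to Ab by the flat.
A sixth above D in this key is B.
Together with the bass D, this spells B diminished seventh in first inversion.

D, F, Ab, B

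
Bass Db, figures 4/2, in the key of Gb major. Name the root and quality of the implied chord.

The figures 4/2 indicate a seventh chord in third inversion.
In third inversion the root lies a second above the bass: a second above Db in Gb major is Eb.
The chord tones are Db, Eb, Gb, Bb, giving Eb minor seventh.

Eb minor seventh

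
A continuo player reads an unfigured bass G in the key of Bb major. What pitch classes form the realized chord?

G, Bb, D

An unfigured bass implies 5/3.
A third above G in this key is Bb.
A fifth above G in this key is D.
Together with the bass G, this spells G minor in root position.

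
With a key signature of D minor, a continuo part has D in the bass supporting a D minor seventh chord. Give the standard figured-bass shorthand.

7

D is the root of D minor seventh, so the chord is in root position.
A seventh chord in root position is figured 7/5/3, conventionally abbreviated 7.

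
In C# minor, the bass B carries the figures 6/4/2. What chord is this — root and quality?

C# minor seventh

The figures 6/4/2 indicate a seventh chord in third inversion.
In third inversion the root lies a second above the bass: a second above B in C# minor is C#.
The chord tones are B, C#, E, G#, giving C# minor seventh.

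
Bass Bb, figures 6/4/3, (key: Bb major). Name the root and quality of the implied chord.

The figures 6/4/3 indicate a seventh chord in second inversion.
In second inversion the root lies a fourth above the bass: a fourth above Bb in Bb major is Eb.
The chord tones are Bb, D, Eb, G, giving Eb major seventh.

Eb major seventh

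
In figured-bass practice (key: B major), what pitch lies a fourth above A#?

D#

Counting 3 letter steps above A# lands on D; in B major, that letter is D#.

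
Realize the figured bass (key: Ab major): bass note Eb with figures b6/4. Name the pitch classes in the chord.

A fourth above Eb in this key is Ab.
A sixth above Eb in this key is C, lowered to Cb by the flat.
Together with the bass Eb, this spells Ab minor in second inversion.

Eb, Ab, Cb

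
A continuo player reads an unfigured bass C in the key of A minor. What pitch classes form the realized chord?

An unfigured bass implies 5/3.
A third above C in this key is E.
A fifth above C in this key is G.
Together with the bass C, this spells C major in root position.

C, E, G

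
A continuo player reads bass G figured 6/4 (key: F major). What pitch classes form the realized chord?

G, C, E

A fourth above G in this key is C.
A sixth above G in this key is E.
Together with the bass G, this spells C major in second inversion.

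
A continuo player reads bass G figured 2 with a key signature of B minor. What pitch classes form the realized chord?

The written figures 2 are shorthand for 6/4/2: the 6/4 are implied.
A second above G in this key is A.
A fourth above G in this key is C#.
A sixth above G in this key is E.
Together with the bass G, this spells A dominant seventh in third inversion.

G, A, C#, E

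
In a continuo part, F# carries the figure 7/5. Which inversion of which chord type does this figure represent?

seventh chord, root position

7/5 is shorthand for 7/5/3.
Intervals of 7/5/3 above the bass form a seventh chord; the bass is the root, so this is root position.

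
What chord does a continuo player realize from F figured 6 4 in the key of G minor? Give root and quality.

The figures 6 4 indicate a triad in second inversion.
In second inversion the root lies a fourth above the bass: a fourth above F in G minor is Bb.
The chord tones are F, Bb, D, giving Bb major.

Bb major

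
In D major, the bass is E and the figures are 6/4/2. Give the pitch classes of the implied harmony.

A second above E in this key is F#.
A fourth above E in this key is A.
A sixth above E in this key is C#.
Together with the bass E, this spells F# minor seventh in third inversion.

E, F#, A, C#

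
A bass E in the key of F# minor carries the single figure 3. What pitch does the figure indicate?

G#

Counting 2 letter steps above E lands on G; in F# minor, that letter is G#.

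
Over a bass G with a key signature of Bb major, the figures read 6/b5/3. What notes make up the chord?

G, Bb, Db, Eb

A third above G in this key is Bb.
A fifth above G in this key is D, lowered to Db by the flat.
A sixth above G in this key is Eb.
Together with the bass G, this spells Eb dominant seventh in first inversion.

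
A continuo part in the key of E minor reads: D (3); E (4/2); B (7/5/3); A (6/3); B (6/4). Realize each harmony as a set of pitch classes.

D (5/3): D, F#, A.
E (6/4/2): E, F#, A, C.
B (7/5/3): B, D, F#, A.
A (6/3): A, C, F#.
B (6/4): B, E, G.

D, F#, A | E, F#, A, C | B, D, F#, A | A, C, F# | B, E, G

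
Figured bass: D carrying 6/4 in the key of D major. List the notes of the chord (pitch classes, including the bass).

D, G, B

A fourth above D in this key is G.
A sixth above D in this key is B.
Together with the bass D, this spells G major in second inversion.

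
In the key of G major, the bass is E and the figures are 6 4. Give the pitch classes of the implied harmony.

A fourth above E in this key is A.
A sixth above E in this key is C.
Together with the bass E, this spells A minor in second inversion.

E, A, C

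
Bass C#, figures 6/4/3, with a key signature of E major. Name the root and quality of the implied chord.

The figures 6/4/3 indicate a seventh chord in second inversion.
In second inversion the root lies a fourth above the bass: a fourth above C# in E major is F#.
The chord tones are C#, E, F#, A, giving F# minor seventh.

F# minor seventh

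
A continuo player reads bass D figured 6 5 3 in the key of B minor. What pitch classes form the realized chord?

A third above D in this key is F#.
A fifth above D in this key is A.
A sixth above D in this key is B.
Together with the bass D, this spells B minor seventh in first inversion.

D, F#, A, B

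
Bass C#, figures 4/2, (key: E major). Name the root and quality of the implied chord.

D# half-diminished seventh

The figures 4/2 indicate a seventh chord in third inversion.
In third inversion the root lies a second above the bass: a second above C# in E major is D#.
The chord tones are C#, D#, F#, A, giving D# half-diminished seventh.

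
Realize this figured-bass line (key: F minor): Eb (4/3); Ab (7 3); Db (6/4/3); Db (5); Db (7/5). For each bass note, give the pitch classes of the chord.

Eb (6/4/3): Eb, G, Ab, C.
Ab (7/5/3): Ab, C, Eb, G.
Db (6/4/3): Db, F, G, Bb.
Db (5/3): Db, F, Ab.
Db (7/5/3): Db, F, Ab, C.

Eb, G, Ab, C | Ab, C, Eb, G | Db, F, G, Bb | Db, F, Ab | Db, F, Ab, C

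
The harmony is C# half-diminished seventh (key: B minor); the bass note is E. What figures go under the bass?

E is the third of C# half-diminished seventh, so the chord is in first inversion.
A seventh chord in first inversion is figured 6/5/3, conventionally abbreviated 6/5.

6/5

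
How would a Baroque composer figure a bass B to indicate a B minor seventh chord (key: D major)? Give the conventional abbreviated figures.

7

B is the root of B minor seventh, so the chord is in root position.
A seventh chord in root position is figured 7/5/3, conventionally abbreviated 7.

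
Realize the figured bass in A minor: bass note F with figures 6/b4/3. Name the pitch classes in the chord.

F, A, Bb, D

A third above F in this key is A.
A fourth above F in this key is B, lowered to Bb by the flat.
A sixth above F in this key is D.
Together with the bass F, this spells Bb major seventh in second inversion.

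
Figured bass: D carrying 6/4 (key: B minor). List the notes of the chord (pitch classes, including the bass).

A fourth above D in this key is G.
A sixth above D in this key is B.
Together with the bass D, this spells G major in second inversion.

D, G, B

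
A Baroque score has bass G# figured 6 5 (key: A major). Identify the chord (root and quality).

E dominant seventh

The figures 6 5 indicate a seventh chord in first inversion.
In first inversion the root lies a sixth above the bass: a sixth above G# in A major is E.
The chord tones are G#, B, D, E, giving E dominant seventh.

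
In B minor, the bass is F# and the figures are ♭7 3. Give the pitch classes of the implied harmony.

The written figures ♭7 3 are shorthand for 7/5/3: the 5 is implied.
A third above F# in this key is A.
A fifth above F# in this key is C#.
A seventh above F# in this key is E, lowered to Eb by the flat.

F#, A, C#, Eb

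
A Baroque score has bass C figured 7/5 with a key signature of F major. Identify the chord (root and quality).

C dominant seventh

The figures 7/5 indicate a seventh chord in root position.
In root position the bass is the root, so the root is C.
The chord tones are C, E, G, Bb, giving C dominant seventh.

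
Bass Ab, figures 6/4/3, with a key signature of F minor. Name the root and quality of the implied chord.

Db major seventh

The figures 6/4/3 indicate a seventh chord in second inversion.
In second inversion the root lies a fourth above the bass: a fourth above Ab in F minor is Db.
The chord tones are Ab, C, Db, F, giving Db major seventh.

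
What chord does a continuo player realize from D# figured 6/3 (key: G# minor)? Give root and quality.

The figures 6/3 indicate a triad in first inversion.
In first inversion the root lies a sixth above the bass: a sixth above D# in G# minor is B.
The chord tones are D#, F#, B, giving B major.

B major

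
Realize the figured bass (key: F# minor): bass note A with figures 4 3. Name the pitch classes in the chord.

The written figures 4 3 are shorthand for 6/4/3: the 6 is implied.
A third above A in this key is C#.
A fourth above A in this key is D.
A sixth above A in this key is F#.
Together with the bass A, this spells D major seventh in second inversion.

A, C#, D, F#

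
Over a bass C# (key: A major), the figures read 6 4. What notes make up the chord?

A fourth above C# in this key is F#.
A sixth above C# in this key is A.
Together with the bass C#, this spells F# minor in second inversion.

C#, F#, A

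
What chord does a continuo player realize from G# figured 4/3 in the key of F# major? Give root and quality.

C# dominant seventh

The figures 4/3 indicate a seventh chord in second inversion.
In second inversion the root lies a fourth above the bass: a fourth above G# in F# major is C#.
The chord tones are G#, B, C#, E#, giving C# dominant seventh.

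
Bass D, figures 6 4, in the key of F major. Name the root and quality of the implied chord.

G minor

The figures 6 4 indicate a triad in second inversion.
In second inversion the root lies a fourth above the bass: a fourth above D in F major is G.
The chord tones are D, G, Bb, giving G minor.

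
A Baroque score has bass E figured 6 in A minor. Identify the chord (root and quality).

C major

The figures 6 indicate a triad in first inversion.
In first inversion the root lies a sixth above the bass: a sixth above E in A minor is C.
The chord tones are E, G, C, giving C major.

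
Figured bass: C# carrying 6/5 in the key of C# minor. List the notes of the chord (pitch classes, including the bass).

The written figures 6/5 are shorthand for 6/5/3: the 3 is implied.
A third above C# in this key is E.
A fifth above C# in this key is G#.
A sixth above C# in this key is A.
Together with the bass C#, this spells A major seventh in first inversion.

C#, E, G#, A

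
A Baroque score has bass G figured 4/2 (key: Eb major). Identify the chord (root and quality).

Ab major seventh

The figures 4/2 indicate a seventh chord in third inversion.
In third inversion the root lies a second above the bass: a second above G in Eb major is Ab.
The chord tones are G, Ab, C, Eb, giving Ab major seventh.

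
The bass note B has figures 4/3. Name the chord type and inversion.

seventh chord, second inversion

4/3 is shorthand for 6/4/3.
Intervals of 6/4/3 above the bass form a seventh chord; the bass is the fifth, so this is second inversion.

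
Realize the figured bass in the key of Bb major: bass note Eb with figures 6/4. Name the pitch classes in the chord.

Eb, A, C

A fourth above Eb in this key is A.
A sixth above Eb in this key is C.
Together with the bass Eb, this spells A diminished in second inversion.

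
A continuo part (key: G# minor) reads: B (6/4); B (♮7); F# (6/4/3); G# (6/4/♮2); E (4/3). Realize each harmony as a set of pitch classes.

B, E, G# | B, D#, F#, A | F#, A#, B, D# | G#, A, C#, E | E, G#, A#, C#

B (6/4): B, E, G#.
B (♮7/5/3): B, D#, F#, A.
F# (6/4/3): F#, A#, B, D#.
G# (6/4/♮2): G#, A, C#, E.
E (6/4/3): E, G#, A#, C#.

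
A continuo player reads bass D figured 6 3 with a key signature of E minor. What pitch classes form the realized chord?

A third above D in this key is F#.
A sixth above D in this key is B.
Together with the bass D, this spells B minor in first inversion.

D, F#, B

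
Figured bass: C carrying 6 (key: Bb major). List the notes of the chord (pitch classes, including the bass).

C, Eb, A

The written figures 6 are shorthand for 6/3: the 3 is implied.
A third above C in this key is Eb.
A sixth above C in this key is A.
Together with the bass C, this spells A diminished in first inversion.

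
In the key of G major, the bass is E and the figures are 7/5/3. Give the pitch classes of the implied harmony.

E, G, B, D

A third above E in this key is G.
A fifth above E in this key is B.
A seventh above E in this key is D.
Together with the bass E, this spells E minor seventh in root position.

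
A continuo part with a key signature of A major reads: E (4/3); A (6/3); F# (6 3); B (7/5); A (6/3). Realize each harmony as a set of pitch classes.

E, G#, A, C# | A, C#, F# | F#, A, D | B, D, F#, A | A, C#, F#

E (6/4/3): E, G#, A, C#.
A (6/3): A, C#, F#.
F# (6/3): F#, A, D.
B (7/5/3): B, D, F#, A.
A (6/3): A, C#, F#.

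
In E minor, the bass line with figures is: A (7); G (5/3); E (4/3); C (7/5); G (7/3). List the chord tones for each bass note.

A, C, E, G | G, B, D | E, G, A, C | C, E, G, B | G, B, D, F#

A (7/5/3): A, C, E, G.
G (5/3): G, B, D.
E (6/4/3): E, G, A, C.
C (7/5/3): C, E, G, B.
G (7/5/3): G, B, D, F#.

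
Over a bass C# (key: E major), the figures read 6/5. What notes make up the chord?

The written figures 6/5 are shorthand for 6/5/3: the 3 is implied.
A third above C# in this key is E.
A fifth above C# in this key is G#.
A sixth above C# in this key is A.
Together with the bass C#, this spells A major seventh in first inversion.

C#, E, G#, A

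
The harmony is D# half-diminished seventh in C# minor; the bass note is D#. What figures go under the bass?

7

D# is the root of D# half-diminished seventh, so the chord is in root position.
A seventh chord in root position is figured 7/5/3, conventionally abbreviated 7.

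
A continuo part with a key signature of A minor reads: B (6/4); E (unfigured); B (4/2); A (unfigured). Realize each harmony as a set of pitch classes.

B (6/4): B, E, G.
E (5/3): E, G, B.
B (6/4/2): B, C, E, G.
A (5/3): A, C, E.

B, E, G | E, G, B | B, C, E, G | A, C, E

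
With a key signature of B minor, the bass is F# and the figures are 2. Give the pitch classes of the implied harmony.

The written figures 2 are shorthand for 6/4/2: the 6/4 are implied.
A second above F# in this key is G.
A fourth above F# in this key is B.
A sixth above F# in this key is D.
Together with the bass F#, this spells G major seventh in third inversion.

F#, G, B, D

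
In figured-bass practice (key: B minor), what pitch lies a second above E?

F#

Counting 1 letter step above E lands on F; in B minor, that letter is F#.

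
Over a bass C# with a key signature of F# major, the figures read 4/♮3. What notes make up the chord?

C#, E, F#, A#

The written figures 4/♮3 are shorthand for 6/4/3: the 6 is implied.
A third above C# in this key is E#, made natural (E) by the ♮ figure.
A fourth above C# in this key is F#.
A sixth above C# in this key is A#.
Together with the bass C#, this spells F# dominant seventh in second inversion.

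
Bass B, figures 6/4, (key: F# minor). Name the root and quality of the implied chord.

The figures 6/4 indicate a triad in second inversion.
In second inversion the root lies a fourth above the bass: a fourth above B in F# minor is E.
The chord tones are B, E, G#, giving E major.

E major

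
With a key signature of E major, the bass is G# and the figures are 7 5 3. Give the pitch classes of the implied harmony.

A third above G# in this key is B.
A fifth above G# in this key is D#.
A seventh above G# in this key is F#.
Together with the bass G#, this spells G# minor seventh in root position.

G#, B, D#, F#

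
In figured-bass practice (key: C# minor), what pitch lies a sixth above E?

C#

Counting 5 letter steps above E lands on C; in C# minor, that letter is C#.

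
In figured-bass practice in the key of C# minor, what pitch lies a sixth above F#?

Counting 5 letter steps above F# lands on D; in C# minor, that letter is D#.

D#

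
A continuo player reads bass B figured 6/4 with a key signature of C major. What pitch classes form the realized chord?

B, E, G

A fourth above B in this key is E.
A sixth above B in this key is G.
Together with the bass B, this spells E minor in second inversion.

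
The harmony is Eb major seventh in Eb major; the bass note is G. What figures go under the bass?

G is the third of Eb major seventh, so the chord is in first inversion.
A seventh chord in first inversion is figured 6/5/3, conventionally abbreviated 6/5.

6/5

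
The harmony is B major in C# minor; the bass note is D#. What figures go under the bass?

6

D# is the third of B major, so the chord is in first inversion.
A triad in first inversion is figured 6/3, conventionally abbreviated 6.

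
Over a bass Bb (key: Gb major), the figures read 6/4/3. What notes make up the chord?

A third above Bb in this key is Db.
A fourth above Bb in this key is Eb.
A sixth above Bb in this key is Gb.
Together with the bass Bb, this spells Eb minor seventh in second inversion.

Bb, Db, Eb, Gb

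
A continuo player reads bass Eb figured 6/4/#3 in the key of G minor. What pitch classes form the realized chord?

Eb, G#, A, C

A third above Eb in this key is G, raised to G# by the sharp.
A fourth above Eb in this key is A.
A sixth above Eb in this key is C.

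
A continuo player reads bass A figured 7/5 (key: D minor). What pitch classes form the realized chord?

The written figures 7/5 are shorthand for 7/5/3: the 3 is implied.
A third above A in this key is C.
A fifth above A in this key is E.
A seventh above A in this key is G.
Together with the bass A, this spells A minor seventh in root position.

A, C, E, G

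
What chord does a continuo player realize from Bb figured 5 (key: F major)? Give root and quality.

The figures 5 indicate a triad in root position.
In root position the bass is the root, so the root is Bb.
The chord tones are Bb, D, F, giving Bb major.

Bb major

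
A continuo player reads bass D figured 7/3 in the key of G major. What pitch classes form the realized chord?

The written figures 7/3 are shorthand for 7/5/3: the 5 is implied.
A third above D in this key is F#.
A fifth above D in this key is A.
A seventh above D in this key is C.
Together with the bass D, this spells D dominant seventh in root position.

D, F#, A, C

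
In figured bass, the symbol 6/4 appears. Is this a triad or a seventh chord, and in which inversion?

Intervals of 6/4 above the bass form a triad; the bass is the fifth, so this is second inversion.

triad, second inversion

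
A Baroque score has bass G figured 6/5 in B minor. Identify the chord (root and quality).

The figures 6/5 indicate a seventh chord in first inversion.
In first inversion the root lies a sixth above the bass: a sixth above G in B minor is E.
The chord tones are G, B, D, E, giving E minor seventh.

E minor seventh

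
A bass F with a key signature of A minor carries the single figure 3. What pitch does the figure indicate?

Counting 2 letter steps above F lands on A; in A minor, that letter is A.

A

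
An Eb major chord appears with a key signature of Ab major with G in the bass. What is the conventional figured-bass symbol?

G is the third of Eb major, so the chord is in first inversion.
A triad in first inversion is figured 6/3, conventionally abbreviated 6.

6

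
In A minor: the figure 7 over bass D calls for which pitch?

C

Counting 6 letter steps above D lands on C; in A minor, that letter is C.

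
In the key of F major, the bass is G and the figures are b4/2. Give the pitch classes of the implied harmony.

The written figures b4/2 are shorthand for 6/4/2: the 6 is implied.
A second above G in this key is A.
A fourth above G in this key is C, lowered to Cb by the flat.
A sixth above G in this key is E.

G, A, Cb, E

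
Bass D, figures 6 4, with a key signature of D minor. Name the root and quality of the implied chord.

The figures 6 4 indicate a triad in second inversion.
In second inversion the root lies a fourth above the bass: a fourth above D in D minor is G.
The chord tones are D, G, Bb, giving G minor.

G minor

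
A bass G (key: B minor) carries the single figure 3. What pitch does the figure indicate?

Counting 2 letter steps above G lands on B; in B minor, that letter is B.

B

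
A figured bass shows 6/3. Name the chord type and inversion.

Intervals of 6/3 above the bass form a triad; the bass is the third, so this is first inversion.

triad, first inversion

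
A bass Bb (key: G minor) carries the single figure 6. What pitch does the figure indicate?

G

Counting 5 letter steps above Bb lands on G; in G minor, that letter is G.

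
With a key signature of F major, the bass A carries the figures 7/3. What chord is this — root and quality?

The figures 7/3 indicate a seventh chord in root position.
In root position the bass is the root, so the root is A.
The chord tones are A, C, E, G, giving A minor seventh.

A minor seventh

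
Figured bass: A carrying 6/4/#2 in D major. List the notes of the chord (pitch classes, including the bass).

A second above A in this key is B, raised to B# by the sharp.
A fourth above A in this key is D.
A sixth above A in this key is F#.

A, B#, D, F#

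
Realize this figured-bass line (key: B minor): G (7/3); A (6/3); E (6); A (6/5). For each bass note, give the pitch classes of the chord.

G (7/5/3): G, B, D, F#.
A (6/3): A, C#, F#.
E (6/3): E, G, C#.
A (6/5/3): A, C#, E, F#.

G, B, D, F# | A, C#, F# | E, G, C# | A, C#, E, F#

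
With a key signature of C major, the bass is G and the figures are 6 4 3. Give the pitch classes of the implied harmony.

A third above G in this key is B.
A fourth above G in this key is C.
A sixth above G in this key is E.
Together with the bass G, this spells C major seventh in second inversion.

G, B, C, E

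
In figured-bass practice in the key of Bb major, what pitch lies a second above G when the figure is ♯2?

Counting 1 letter step above G lands on A; in Bb major, that letter is A.
The #2 figure raises it a semitone, giving A#.

A#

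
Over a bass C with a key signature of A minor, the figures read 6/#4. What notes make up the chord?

C, F#, A

A fourth above C in this key is F, raised to F# by the sharp.
A sixth above C in this key is A.
Together with the bass C, this spells F# diminished in second inversion.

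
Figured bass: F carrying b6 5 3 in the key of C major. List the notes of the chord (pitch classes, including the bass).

A third above F in this key is A.
A fifth above F in this key is C.
A sixth above F in this key is D, lowered to Db by the flat.
Together with the bass F, this spells Db augmented major seventh in first inversion.

F, A, C, Db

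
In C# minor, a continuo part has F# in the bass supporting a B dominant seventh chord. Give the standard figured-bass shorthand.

F# is the fifth of B dominant seventh, so the chord is in second inversion.
A seventh chord in second inversion is figured 6/4/3, conventionally abbreviated 4/3.

4/3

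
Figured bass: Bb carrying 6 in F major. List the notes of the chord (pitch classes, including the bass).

The written figures 6 are shorthand for 6/3: the 3 is implied.
A third above Bb in this key is D.
A sixth above Bb in this key is G.
Together with the bass Bb, this spells G minor in first inversion.

Bb, D, G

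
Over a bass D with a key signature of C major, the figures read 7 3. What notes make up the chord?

D, F, A, C

The written figures 7 3 are shorthand for 7/5/3: the 5 is implied.
A third above D in this key is F.
A fifth above D in this key is A.
A seventh above D in this key is C.
Together with the bass D, this spells D minor seventh in root position.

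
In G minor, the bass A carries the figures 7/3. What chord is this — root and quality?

A half-diminished seventh

The figures 7/3 indicate a seventh chord in root position.
In root position the bass is the root, so the root is A.
The chord tones are A, C, Eb, G, giving A half-diminished seventh.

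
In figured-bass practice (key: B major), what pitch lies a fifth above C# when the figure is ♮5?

Counting 4 letter steps above C# lands on G; in B major, that letter is G#.
The ♮5 figure makes it natural, giving G.

G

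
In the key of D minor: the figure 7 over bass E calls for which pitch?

Counting 6 letter steps above E lands on D; in D minor, that letter is D.

D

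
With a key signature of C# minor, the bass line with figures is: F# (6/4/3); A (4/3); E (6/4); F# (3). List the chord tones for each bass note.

F# (6/4/3): F#, A, B, D#.
A (6/4/3): A, C#, D#, F#.
E (6/4): E, A, C#.
F# (5/3): F#, A, C#.

F#, A, B, D# | A, C#, D#, F# | E, A, C# | F#, A, C#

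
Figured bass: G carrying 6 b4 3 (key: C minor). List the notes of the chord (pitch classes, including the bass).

A third above G in this key is Bb.
A fourth above G in this key is C, lowered to Cb by the flat.
A sixth above G in this key is Eb.
Together with the bass G, this spells Cb augmented major seventh in second inversion.

G, Bb, Cb, Eb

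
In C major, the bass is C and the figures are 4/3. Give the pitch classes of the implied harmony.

The written figures 4/3 are shorthand for 6/4/3: the 6 is implied.
A third above C in this key is E.
A fourth above C in this key is F.
A sixth above C in this key is A.
Together with the bass C, this spells F major seventh in second inversion.

C, E, F, A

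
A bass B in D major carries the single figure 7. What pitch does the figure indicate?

A

Counting 6 letter steps above B lands on A; in D major, that letter is A.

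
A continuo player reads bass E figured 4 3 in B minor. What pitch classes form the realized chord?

The written figures 4 3 are shorthand for 6/4/3: the 6 is implied.
A third above E in this key is G.
A fourth above E in this key is A.
A sixth above E in this key is C#.
Together with the bass E, this spells A dominant seventh in second inversion.

E, G, A, C#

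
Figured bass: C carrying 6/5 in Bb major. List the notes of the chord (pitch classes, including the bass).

The written figures 6/5 are shorthand for 6/5/3: the 3 is implied.
A third above C in this key is Eb.
A fifth above C in this key is G.
A sixth above C in this key is A.
Together with the bass C, this spells A half-diminished seventh in first inversion.

C, Eb, G, A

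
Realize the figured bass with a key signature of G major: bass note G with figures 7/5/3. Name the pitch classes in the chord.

G, B, D, F#

A third above G in this key is B.
A fifth above G in this key is D.
A seventh above G in this key is F#.
Together with the bass G, this spells G major seventh in root position.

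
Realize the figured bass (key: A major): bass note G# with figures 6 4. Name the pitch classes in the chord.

A fourth above G# in this key is C#.
A sixth above G# in this key is E.
Together with the bass G#, this spells C# minor in second inversion.

G#, C#, E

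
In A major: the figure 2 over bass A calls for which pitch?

B

Counting 1 letter step above A lands on B; in A major, that letter is B.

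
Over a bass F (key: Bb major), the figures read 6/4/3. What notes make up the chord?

F, A, Bb, D

A third above F in this key is A.
A fourth above F in this key is Bb.
A sixth above F in this key is D.
Together with the bass F, this spells Bb major seventh in second inversion.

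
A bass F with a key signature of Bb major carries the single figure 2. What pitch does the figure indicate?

G

Counting 1 letter step above F lands on G; in Bb major, that letter is G.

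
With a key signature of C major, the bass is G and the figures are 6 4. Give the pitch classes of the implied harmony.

A fourth above G in this key is C.
A sixth above G in this key is E.
Together with the bass G, this spells C major in second inversion.

G, C, E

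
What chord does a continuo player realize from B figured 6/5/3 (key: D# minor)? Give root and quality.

The figures 6/5/3 indicate a seventh chord in first inversion.
In first inversion the root lies a sixth above the bass: a sixth above B in D# minor is G#.
The chord tones are B, D#, F#, G#, giving G# minor seventh.

G# minor seventh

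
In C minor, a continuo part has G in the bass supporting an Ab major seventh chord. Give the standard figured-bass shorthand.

G is the seventh of Ab major seventh, so the chord is in third inversion.
A seventh chord in third inversion is figured 6/4/2, conventionally abbreviated 4/2.

4/2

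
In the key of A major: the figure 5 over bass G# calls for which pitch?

D

Counting 4 letter steps above G# lands on D; in A major, that letter is D.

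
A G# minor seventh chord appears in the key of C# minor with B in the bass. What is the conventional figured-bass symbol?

6/5

B is the third of G# minor seventh, so the chord is in first inversion.
A seventh chord in first inversion is figured 6/5/3, conventionally abbreviated 6/5.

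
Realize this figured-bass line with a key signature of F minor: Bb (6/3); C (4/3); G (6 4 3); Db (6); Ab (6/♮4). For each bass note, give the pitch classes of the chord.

Bb (6/3): Bb, Db, G.
C (6/4/3): C, Eb, F, Ab.
G (6/4/3): G, Bb, C, Eb.
Db (6/3): Db, F, Bb.
Ab (6/♮4): Ab, D, F.

Bb, Db, G | C, Eb, F, Ab | G, Bb, C, Eb | Db, F, Bb | Ab, D, F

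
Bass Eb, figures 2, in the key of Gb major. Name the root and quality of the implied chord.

The figures 2 indicate a seventh chord in third inversion.
In third inversion the root lies a second above the bass: a second above Eb in Gb major is F.
The chord tones are Eb, F, Ab, Cb, giving F half-diminished seventh.

F half-diminished seventh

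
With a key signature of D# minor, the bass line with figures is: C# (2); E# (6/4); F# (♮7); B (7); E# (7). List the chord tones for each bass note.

C# (6/4/2): C#, D#, F#, A#.
E# (6/4): E#, A#, C#.
F# (♮7/5/3): F#, A#, C#, E.
B (7/5/3): B, D#, F#, A#.
E# (7/5/3): E#, G#, B, D#.

C#, D#, F#, A# | E#, A#, C# | F#, A#, C#, E | B, D#, F#, A# | E#, G#, B, D#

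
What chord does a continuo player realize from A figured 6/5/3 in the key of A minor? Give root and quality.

The figures 6/5/3 indicate a seventh chord in first inversion.
In first inversion the root lies a sixth above the bass: a sixth above A in A minor is F.
The chord tones are A, C, E, F, giving F major seventh.

F major seventh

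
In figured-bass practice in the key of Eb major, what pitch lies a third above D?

Counting 2 letter steps above D lands on F; in Eb major, that letter is F.

F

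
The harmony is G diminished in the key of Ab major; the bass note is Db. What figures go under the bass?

Db is the fifth of G diminished, so the chord is in second inversion.
A triad in second inversion is figured 6/4, conventionally abbreviated 6/4.

6/4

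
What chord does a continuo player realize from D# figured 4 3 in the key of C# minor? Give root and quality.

The figures 4 3 indicate a seventh chord in second inversion.
In second inversion the root lies a fourth above the bass: a fourth above D# in C# minor is G#.
The chord tones are D#, F#, G#, B, giving G# minor seventh.

G# minor seventh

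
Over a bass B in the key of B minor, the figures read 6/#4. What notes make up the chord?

B, E#, G

A fourth above B in this key is E, raised to E# by the sharp.
A sixth above B in this key is G.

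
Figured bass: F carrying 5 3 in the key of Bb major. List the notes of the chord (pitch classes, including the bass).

F, A, C

A third above F in this key is A.
A fifth above F in this key is C.
Together with the bass F, this spells F major in root position.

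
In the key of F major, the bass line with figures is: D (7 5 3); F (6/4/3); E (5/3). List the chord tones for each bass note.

D, F, A, C | F, A, Bb, D | E, G, Bb

D (7/5/3): D, F, A, C.
F (6/4/3): F, A, Bb, D.
E (5/3): E, G, Bb.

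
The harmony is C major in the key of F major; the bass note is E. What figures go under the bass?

6

E is the third of C major, so the chord is in first inversion.
A triad in first inversion is figured 6/3, conventionally abbreviated 6.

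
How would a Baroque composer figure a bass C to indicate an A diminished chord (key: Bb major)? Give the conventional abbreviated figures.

6

C is the third of A diminished, so the chord is in first inversion.
A triad in first inversion is figured 6/3, conventionally abbreviated 6.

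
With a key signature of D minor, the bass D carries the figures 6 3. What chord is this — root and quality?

The figures 6 3 indicate a triad in first inversion.
In first inversion the root lies a sixth above the bass: a sixth above D in D minor is Bb.
The chord tones are D, F, Bb, giving Bb major.

Bb major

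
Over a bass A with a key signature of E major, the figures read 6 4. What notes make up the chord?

A fourth above A in this key is D#.
A sixth above A in this key is F#.
Together with the bass A, this spells D# diminished in second inversion.

A, D#, F#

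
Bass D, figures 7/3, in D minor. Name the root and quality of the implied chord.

The figures 7/3 indicate a seventh chord in root position.
In root position the bass is the root, so the root is D.
The chord tones are D, F, A, C, giving D minor seventh.

D minor seventh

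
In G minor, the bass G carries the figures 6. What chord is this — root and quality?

Eb major

The figures 6 indicate a triad in first inversion.
In first inversion the root lies a sixth above the bass: a sixth above G in G minor is Eb.
The chord tones are G, Bb, Eb, giving Eb major.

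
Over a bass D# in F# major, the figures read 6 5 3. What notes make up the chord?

D#, F#, A#, B

A third above D# in this key is F#.
A fifth above D# in this key is A#.
A sixth above D# in this key is B.
Together with the bass D#, this spells B major seventh in first inversion.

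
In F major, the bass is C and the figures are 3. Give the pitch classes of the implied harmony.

C, E, G

The written figures 3 are shorthand for 5/3: the 5 is implied.
A third above C in this key is E.
A fifth above C in this key is G.
Together with the bass C, this spells C major in root position.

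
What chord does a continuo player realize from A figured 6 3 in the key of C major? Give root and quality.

F major

The figures 6 3 indicate a triad in first inversion.
In first inversion the root lies a sixth above the bass: a sixth above A in C major is F.
The chord tones are A, C, F, giving F major.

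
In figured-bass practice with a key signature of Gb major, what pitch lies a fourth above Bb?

Counting 3 letter steps above Bb lands on E; in Gb major, that letter is Eb.

Eb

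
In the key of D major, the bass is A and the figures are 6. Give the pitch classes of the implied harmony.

A, C#, F#

The written figures 6 are shorthand for 6/3: the 3 is implied.
A third above A in this key is C#.
A sixth above A in this key is F#.
Together with the bass A, this spells F# minor in first inversion.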